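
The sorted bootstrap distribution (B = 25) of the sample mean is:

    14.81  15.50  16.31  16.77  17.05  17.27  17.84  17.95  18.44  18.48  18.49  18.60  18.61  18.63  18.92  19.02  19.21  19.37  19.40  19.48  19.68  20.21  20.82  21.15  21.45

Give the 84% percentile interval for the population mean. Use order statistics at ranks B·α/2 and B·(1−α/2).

α = 0.16; lower rank = 25 × 0.080 = 2; upper rank = 25 × 0.920 = 23.
The 2nd smallest replicate is 15.50; the 23rd is 20.82.

(15.50, 20.82)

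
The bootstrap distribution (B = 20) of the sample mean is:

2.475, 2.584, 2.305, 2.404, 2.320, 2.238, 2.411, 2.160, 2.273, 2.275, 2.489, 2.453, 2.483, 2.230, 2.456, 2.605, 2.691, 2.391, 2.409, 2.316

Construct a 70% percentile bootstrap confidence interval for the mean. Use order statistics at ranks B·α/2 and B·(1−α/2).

Sorted replicates: 2.160, 2.230, 2.238, 2.273, 2.275, 2.305, 2.316, 2.320, 2.391, 2.404, 2.409, 2.411, 2.453, 2.456, 2.475, 2.483, 2.489, 2.584, 2.605, 2.691
α = 0.30; lower rank = 20 × 0.150 = 3; upper rank = 20 × 0.850 = 17.
The 3rd smallest replicate is 2.238; the 17th is 2.489.

(2.238, 2.489)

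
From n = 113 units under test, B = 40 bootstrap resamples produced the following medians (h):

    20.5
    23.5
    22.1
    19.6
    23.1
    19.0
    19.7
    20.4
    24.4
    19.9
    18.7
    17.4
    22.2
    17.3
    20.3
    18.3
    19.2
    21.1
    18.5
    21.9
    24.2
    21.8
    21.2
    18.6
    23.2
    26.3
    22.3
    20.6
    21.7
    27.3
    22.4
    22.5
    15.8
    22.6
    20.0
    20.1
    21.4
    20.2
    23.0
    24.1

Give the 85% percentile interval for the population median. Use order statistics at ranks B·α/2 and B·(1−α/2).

Sorted replicates: 15.8, 17.3, 17.4, 18.3, 18.5, 18.6, 18.7, 19.0, 19.2, 19.6, 19.7, 19.9, 20.0, 20.1, 20.2, 20.3, 20.4, 20.5, 20.6, 21.1, 21.2, 21.4, 21.7, 21.8, 21.9, 22.1, 22.2, 22.3, 22.4, 22.5, 22.6, 23.0, 23.1, 23.2, 23.5, 24.1, 24.2, 24.4, 26.3, 27.3
α = 0.15; lower rank = 40 × 0.075 = 3; upper rank = 40 × 0.925 = 37.
The 3rd smallest replicate is 17.4; the 37th is 24.2.

(17.4, 24.2)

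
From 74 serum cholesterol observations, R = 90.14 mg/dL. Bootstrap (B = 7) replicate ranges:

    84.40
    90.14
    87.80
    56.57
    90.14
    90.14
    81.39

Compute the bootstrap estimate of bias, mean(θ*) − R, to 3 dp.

mean(θ*) = (84.40 + 90.14 + 87.80 + 56.57 + 90.14 + 90.14 + 81.39) / 7 = 82.9400
bias = 82.9400 − 90.14

bias = −7.200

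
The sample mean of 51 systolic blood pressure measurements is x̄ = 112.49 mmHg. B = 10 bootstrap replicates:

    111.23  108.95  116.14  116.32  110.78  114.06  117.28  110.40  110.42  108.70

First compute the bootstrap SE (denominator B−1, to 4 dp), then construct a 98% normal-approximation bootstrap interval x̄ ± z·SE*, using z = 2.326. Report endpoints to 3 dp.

(104.996, 119.984)

Mean of replicates = 112.4280; sum of squared deviations = 93.4224; SE* = √(93.4224/9) = 3.2218
Margin = 2.326 × 3.2218 = 7.4939
Interval: 112.49 ± 7.4939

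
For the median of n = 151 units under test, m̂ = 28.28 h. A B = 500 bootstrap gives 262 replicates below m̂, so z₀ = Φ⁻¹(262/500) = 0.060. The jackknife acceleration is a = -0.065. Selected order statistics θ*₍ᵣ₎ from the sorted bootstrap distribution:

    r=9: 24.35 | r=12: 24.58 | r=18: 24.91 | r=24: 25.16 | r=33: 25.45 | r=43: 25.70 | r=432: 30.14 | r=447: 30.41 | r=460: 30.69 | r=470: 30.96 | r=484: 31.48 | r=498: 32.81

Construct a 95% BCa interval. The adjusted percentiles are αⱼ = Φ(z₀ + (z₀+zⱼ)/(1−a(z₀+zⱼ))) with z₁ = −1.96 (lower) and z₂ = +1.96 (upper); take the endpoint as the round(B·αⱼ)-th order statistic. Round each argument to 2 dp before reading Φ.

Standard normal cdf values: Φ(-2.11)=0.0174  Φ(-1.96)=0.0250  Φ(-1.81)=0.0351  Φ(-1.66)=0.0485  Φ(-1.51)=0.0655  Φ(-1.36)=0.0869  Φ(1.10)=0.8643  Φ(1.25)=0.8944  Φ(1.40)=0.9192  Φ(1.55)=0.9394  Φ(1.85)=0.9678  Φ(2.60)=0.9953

Lower: z₀ + z₁ = 0.060 + (-1.960) = -1.900; 1 − a(z₀+z₁) = 1 − (-0.065)(-1.900) = 0.8765; argument = 0.060 + (-1.900)/0.8765 = -2.1077 → -2.11.
α₁ = Φ(-2.11) = 0.0174; rank = round(500 × 0.0174) = 9; θ*₍9₎ = 24.35.
Upper: z₀ + z₂ = 2.020; 1 − a(z₀+z₂) = 1.1313; argument = 1.8456 → 1.85; α₂ = 0.9678; rank = 484; θ*₍484₎ = 31.48.

(24.35, 31.48)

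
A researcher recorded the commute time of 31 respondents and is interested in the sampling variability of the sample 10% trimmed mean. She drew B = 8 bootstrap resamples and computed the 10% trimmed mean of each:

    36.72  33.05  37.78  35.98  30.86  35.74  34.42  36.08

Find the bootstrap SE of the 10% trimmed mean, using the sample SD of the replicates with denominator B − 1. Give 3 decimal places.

Bootstrap SE is the standard deviation of the 8 replicate 10% trimmed means.
Mean of replicates: (36.72 + 33.05 + 37.78 + 35.98 + 30.86 + 35.74 + 34.42 + 36.08) / 8 = 280.6300 / 8 = 35.0787
Sum of squared deviations: (+1.6412)² + (−2.0288)² + (+2.7013)² + (+0.9012)² + (−4.2188)² + (+0.6613)² + (−0.6587)² + (+1.0012)² = 34.5901
Variance = 34.5901 / 7 = 4.9414
SE* = √4.9414

SE* = 2.223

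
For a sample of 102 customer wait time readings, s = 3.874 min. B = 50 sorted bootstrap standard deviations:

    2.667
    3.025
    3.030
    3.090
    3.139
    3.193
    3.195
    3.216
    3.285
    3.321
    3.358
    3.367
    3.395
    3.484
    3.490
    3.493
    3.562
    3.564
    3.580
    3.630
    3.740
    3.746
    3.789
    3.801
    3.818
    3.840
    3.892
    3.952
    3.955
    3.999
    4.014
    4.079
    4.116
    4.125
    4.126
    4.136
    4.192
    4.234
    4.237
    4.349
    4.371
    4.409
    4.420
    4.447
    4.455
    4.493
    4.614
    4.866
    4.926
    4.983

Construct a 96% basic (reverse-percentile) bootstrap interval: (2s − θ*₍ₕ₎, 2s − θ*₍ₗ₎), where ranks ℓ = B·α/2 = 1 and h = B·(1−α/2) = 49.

(2.822, 5.081)

Percentile endpoints at ranks 1 and 49: θ*₍1₎ = 2.667, θ*₍49₎ = 4.926.
Basic interval reflects these around s:
  lower = 2 × 3.874 − 4.926 = 2.822
  upper = 2 × 3.874 − 2.667 = 5.081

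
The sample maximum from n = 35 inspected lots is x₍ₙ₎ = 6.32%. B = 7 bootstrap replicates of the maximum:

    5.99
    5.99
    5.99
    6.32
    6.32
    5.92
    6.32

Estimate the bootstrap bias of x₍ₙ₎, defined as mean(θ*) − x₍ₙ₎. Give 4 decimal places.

mean(θ*) = (5.99 + 5.99 + 5.99 + 6.32 + 6.32 + 5.92 + 6.32) / 7 = 6.12143
bias = 6.12143 − 6.32

bias = −0.1986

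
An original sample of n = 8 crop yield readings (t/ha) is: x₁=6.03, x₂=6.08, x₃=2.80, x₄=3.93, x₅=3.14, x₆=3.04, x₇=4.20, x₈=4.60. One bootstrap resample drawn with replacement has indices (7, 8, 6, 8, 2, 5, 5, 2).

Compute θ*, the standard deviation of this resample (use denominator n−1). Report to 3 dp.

Resample values: 4.20, 4.60, 3.04, 4.60, 6.08, 3.14, 3.14, 6.08.
Mean = 4.3600; sum of squared deviations = 10.7768
s² = 10.7768 / 7 = 1.5395
s = √1.5395 = 1.241

θ* = 1.241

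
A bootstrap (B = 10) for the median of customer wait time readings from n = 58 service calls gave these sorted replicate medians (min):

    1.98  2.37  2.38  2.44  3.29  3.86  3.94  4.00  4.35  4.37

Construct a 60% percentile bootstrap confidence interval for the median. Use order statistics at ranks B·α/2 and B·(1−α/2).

(2.37, 4.00)

α = 0.40; lower rank = 10 × 0.200 = 2; upper rank = 10 × 0.800 = 8.
The 2nd smallest replicate is 2.37; the 8th is 4.00.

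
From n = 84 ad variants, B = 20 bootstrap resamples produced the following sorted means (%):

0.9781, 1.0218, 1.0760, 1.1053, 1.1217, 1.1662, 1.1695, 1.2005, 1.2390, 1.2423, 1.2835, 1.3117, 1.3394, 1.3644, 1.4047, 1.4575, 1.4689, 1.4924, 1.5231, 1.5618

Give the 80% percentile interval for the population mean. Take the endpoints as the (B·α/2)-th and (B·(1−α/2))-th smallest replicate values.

(1.0218, 1.4924)

α = 0.20; lower rank = 20 × 0.100 = 2; upper rank = 20 × 0.900 = 18.
The 2nd smallest replicate is 1.0218; the 18th is 1.4924.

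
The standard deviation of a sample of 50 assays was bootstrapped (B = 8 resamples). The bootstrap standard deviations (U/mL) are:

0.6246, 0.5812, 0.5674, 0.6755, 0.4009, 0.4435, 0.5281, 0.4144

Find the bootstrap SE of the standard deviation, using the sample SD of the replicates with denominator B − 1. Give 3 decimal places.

Bootstrap SE is the standard deviation of the 8 replicate standard deviations.
Mean of replicates: (0.6246 + 0.5812 + 0.5674 + 0.6755 + 0.4009 + 0.4435 + 0.5281 + 0.4144) / 8 = 4.23560 / 8 = 0.52945
Sum of squared deviations: (+0.09515)² + (+0.05175)² + (+0.03795)² + (+0.14605)² + (−0.12855)² + (−0.08595)² + (−0.00135)² + (−0.11505)² = 0.07165
Variance = 0.07165 / 7 = 0.01024
SE* = √0.01024

SE* = 0.101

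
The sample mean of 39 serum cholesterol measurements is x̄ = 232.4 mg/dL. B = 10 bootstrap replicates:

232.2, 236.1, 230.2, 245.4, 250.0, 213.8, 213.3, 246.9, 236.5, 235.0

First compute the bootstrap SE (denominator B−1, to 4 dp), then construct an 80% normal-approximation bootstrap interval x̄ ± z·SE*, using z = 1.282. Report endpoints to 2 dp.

Mean of replicates = 233.9400; sum of squared deviations = 1418.2040; SE* = √(1418.2040/9) = 12.5530
Margin = 1.282 × 12.5530 = 16.093
Interval: 232.4 ± 16.093

(216.31, 248.49)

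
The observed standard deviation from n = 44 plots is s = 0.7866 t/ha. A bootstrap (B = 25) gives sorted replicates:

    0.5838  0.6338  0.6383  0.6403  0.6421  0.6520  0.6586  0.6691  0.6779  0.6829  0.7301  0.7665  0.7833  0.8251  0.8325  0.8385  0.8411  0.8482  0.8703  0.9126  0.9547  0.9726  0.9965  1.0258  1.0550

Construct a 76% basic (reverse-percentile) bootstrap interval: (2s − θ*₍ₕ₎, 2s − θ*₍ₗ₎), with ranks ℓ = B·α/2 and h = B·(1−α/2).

Percentile endpoints at ranks 3 and 22: θ*₍3₎ = 0.6383, θ*₍22₎ = 0.9726.
Basic interval reflects these around s:
  lower = 2 × 0.7866 − 0.9726 = 0.6006
  upper = 2 × 0.7866 − 0.6383 = 0.9349

(0.6006, 0.9349)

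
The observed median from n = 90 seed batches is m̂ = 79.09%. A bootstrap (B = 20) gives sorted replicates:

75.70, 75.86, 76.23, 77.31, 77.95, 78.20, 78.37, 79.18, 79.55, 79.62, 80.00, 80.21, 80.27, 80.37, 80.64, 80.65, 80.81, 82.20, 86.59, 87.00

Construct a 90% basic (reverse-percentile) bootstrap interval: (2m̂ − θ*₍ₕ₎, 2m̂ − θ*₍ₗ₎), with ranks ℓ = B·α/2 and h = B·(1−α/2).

(71.59, 82.48)

Percentile endpoints at ranks 1 and 19: θ*₍1₎ = 75.70, θ*₍19₎ = 86.59.
Basic interval reflects these around m̂:
  lower = 2 × 79.09 − 86.59 = 71.59
  upper = 2 × 79.09 − 75.70 = 82.48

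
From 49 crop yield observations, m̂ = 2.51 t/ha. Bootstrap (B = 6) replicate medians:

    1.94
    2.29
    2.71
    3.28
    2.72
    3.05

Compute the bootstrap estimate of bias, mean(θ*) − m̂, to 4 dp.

mean(θ*) = (1.94 + 2.29 + 2.71 + 3.28 + 2.72 + 3.05) / 6 = 2.66500
bias = 2.66500 − 2.51

bias = +0.1550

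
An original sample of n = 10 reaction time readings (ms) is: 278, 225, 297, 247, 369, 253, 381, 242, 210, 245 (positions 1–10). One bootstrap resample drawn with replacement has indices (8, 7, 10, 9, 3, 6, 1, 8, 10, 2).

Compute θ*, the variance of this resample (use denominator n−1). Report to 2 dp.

θ* = 2352.62

Resample values: 242, 381, 245, 210, 297, 253, 278, 242, 245, 225.
Mean = 261.8000; sum of squared deviations = 21173.6000
s² = 21173.6000 / 9 = 2352.6222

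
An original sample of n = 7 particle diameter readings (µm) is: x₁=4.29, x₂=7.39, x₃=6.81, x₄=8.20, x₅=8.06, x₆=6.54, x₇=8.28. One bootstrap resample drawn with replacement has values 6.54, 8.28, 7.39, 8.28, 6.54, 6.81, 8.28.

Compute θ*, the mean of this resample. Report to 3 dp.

θ* = 7.446

Mean = (6.54 + 8.28 + 7.39 + 8.28 + 6.54 + 6.81 + 8.28) / 7 = 52.120 / 7 = 7.446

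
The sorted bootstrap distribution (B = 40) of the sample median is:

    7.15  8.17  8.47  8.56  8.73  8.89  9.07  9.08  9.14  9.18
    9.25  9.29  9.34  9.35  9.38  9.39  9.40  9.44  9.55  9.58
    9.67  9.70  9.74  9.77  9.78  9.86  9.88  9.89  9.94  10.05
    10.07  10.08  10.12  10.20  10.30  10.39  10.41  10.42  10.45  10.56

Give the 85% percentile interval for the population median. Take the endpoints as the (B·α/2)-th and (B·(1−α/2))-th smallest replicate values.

α = 0.15; lower rank = 40 × 0.075 = 3; upper rank = 40 × 0.925 = 37.
The 3rd smallest replicate is 8.47; the 37th is 10.41.

(8.47, 10.41)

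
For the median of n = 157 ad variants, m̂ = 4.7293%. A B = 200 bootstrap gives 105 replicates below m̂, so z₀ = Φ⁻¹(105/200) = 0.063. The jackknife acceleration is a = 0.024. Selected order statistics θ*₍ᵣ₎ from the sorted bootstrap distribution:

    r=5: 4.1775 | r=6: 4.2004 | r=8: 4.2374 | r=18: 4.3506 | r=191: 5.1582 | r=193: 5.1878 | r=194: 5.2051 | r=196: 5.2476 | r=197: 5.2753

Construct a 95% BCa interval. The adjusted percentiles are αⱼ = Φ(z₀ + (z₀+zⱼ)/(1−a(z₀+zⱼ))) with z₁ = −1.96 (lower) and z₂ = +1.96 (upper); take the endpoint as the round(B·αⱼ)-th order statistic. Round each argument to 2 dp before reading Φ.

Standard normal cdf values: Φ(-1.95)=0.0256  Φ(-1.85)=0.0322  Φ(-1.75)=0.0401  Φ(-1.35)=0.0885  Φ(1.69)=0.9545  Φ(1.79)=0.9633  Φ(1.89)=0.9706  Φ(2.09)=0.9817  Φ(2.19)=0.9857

(4.2374, 5.2753)

Lower: z₀ + z₁ = 0.063 + (-1.960) = -1.897; 1 − a(z₀+z₁) = 1 − (0.024)(-1.897) = 1.0455; argument = 0.063 + (-1.897)/1.0455 = -1.7514 → -1.75.
α₁ = Φ(-1.75) = 0.0401; rank = round(200 × 0.0401) = 8; θ*₍8₎ = 4.2374.
Upper: z₀ + z₂ = 2.023; 1 − a(z₀+z₂) = 0.9514; argument = 2.1892 → 2.19; α₂ = 0.9857; rank = 197; θ*₍197₎ = 5.2753.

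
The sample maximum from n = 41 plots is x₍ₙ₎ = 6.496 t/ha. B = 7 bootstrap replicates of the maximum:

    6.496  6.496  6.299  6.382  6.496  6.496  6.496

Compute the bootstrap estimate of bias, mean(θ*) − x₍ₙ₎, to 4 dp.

bias = −0.0444

mean(θ*) = (6.496 + 6.496 + 6.299 + 6.382 + 6.496 + 6.496 + 6.496) / 7 = 6.45157
bias = 6.45157 − 6.496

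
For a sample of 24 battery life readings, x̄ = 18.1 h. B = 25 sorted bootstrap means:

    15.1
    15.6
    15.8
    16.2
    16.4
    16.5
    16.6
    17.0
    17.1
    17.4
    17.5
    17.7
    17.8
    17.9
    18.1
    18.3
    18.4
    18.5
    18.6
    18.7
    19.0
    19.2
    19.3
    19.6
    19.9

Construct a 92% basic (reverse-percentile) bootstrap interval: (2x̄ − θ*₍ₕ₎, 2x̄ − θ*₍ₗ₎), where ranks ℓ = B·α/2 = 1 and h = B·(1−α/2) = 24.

Percentile endpoints at ranks 1 and 24: θ*₍1₎ = 15.1, θ*₍24₎ = 19.6.
Basic interval reflects these around x̄:
  lower = 2 × 18.1 − 19.6 = 16.6
  upper = 2 × 18.1 − 15.1 = 21.1

(16.6, 21.1)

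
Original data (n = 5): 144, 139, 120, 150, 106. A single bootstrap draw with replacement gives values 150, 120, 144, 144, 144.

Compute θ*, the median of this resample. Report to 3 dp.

θ* = 144.000

Sorted: 120, 144, 144, 144, 150
Median = middle value = 144.000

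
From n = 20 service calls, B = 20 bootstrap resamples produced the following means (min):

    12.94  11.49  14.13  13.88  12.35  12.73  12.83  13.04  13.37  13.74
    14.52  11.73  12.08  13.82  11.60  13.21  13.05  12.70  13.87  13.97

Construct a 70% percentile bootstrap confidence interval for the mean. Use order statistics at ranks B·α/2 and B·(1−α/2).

Sorted replicates: 11.49, 11.60, 11.73, 12.08, 12.35, 12.70, 12.73, 12.83, 12.94, 13.04, 13.05, 13.21, 13.37, 13.74, 13.82, 13.87, 13.88, 13.97, 14.13, 14.52
α = 0.30; lower rank = 20 × 0.150 = 3; upper rank = 20 × 0.850 = 17.
The 3rd smallest replicate is 11.73; the 17th is 13.88.

(11.73, 13.88)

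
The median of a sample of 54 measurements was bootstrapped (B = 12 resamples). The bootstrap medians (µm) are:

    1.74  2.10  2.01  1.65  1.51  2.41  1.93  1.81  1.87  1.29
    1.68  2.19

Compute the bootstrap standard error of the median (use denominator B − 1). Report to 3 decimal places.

SE* = 0.307

Bootstrap SE is the standard deviation of the 12 replicate medians.
Mean of replicates: (1.74 + 2.10 + 2.01 + 1.65 + 1.51 + 2.41 + 1.93 + 1.81 + 1.87 + 1.29 + 1.68 + 2.19) / 12 = 22.1900 / 12 = 1.8492
Sum of squared deviations: (−0.1092)² + (+0.2508)² + (+0.1608)² + (−0.1992)² + (−0.3392)² + (+0.5608)² + (+0.0808)² + (−0.0392)² + (+0.0208)² + (−0.5592)² + (−0.1692)² + (+0.3408)² = 1.0359
Variance = 1.0359 / 11 = 0.0942
SE* = √0.0942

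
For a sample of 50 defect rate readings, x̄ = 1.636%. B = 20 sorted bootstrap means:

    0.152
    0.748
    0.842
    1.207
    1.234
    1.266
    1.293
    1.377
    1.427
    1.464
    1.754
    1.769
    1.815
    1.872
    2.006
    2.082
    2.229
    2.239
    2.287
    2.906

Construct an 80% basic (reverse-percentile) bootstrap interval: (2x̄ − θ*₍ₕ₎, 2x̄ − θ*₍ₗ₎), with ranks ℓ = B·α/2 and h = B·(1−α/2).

Percentile endpoints at ranks 2 and 18: θ*₍2₎ = 0.748, θ*₍18₎ = 2.239.
Basic interval reflects these around x̄:
  lower = 2 × 1.636 − 2.239 = 1.033
  upper = 2 × 1.636 − 0.748 = 2.524

(1.033, 2.524)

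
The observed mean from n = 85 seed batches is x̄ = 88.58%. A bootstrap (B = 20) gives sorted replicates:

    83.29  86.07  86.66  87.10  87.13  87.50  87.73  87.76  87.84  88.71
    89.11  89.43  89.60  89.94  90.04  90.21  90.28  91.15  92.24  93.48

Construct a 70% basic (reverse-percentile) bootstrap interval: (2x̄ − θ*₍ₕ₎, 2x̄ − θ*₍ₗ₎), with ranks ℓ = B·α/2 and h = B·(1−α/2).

(86.88, 90.50)

Percentile endpoints at ranks 3 and 17: θ*₍3₎ = 86.66, θ*₍17₎ = 90.28.
Basic interval reflects these around x̄:
  lower = 2 × 88.58 − 90.28 = 86.88
  upper = 2 × 88.58 − 86.66 = 90.50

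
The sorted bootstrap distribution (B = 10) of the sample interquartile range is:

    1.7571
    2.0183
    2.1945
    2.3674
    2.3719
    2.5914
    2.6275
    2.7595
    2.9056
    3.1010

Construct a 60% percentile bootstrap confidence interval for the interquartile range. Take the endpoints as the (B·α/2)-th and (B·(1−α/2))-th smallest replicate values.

α = 0.40; lower rank = 10 × 0.200 = 2; upper rank = 10 × 0.800 = 8.
The 2nd smallest replicate is 2.0183; the 8th is 2.7595.

(2.0183, 2.7595)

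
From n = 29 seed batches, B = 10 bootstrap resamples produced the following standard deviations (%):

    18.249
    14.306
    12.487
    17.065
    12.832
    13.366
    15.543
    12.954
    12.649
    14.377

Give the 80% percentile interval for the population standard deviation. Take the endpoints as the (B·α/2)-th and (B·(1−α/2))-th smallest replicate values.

Sorted replicates: 12.487, 12.649, 12.832, 12.954, 13.366, 14.306, 14.377, 15.543, 17.065, 18.249
α = 0.20; lower rank = 10 × 0.100 = 1; upper rank = 10 × 0.900 = 9.
The 1st smallest replicate is 12.487; the 9th is 17.065.

(12.487, 17.065)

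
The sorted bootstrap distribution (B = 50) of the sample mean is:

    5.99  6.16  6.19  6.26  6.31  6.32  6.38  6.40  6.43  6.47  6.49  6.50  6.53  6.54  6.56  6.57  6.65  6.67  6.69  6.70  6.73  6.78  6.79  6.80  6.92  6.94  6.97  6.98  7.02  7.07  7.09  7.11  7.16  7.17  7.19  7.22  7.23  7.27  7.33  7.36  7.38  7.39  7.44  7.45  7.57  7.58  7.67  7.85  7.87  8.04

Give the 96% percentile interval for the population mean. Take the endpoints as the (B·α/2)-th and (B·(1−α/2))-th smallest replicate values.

(5.99, 7.87)

α = 0.04; lower rank = 50 × 0.020 = 1; upper rank = 50 × 0.980 = 49.
The 1st smallest replicate is 5.99; the 49th is 7.87.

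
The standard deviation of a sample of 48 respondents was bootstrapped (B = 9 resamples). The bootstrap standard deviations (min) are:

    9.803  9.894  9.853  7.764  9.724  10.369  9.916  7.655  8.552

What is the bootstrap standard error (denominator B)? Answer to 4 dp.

Bootstrap SE is the standard deviation of the 9 replicate standard deviations.
Mean of replicates: (9.803 + 9.894 + 9.853 + 7.764 + 9.724 + 10.369 + 9.916 + 7.655 + 8.552) / 9 = 83.53000 / 9 = 9.28111
Sum of squared deviations: (+0.52189)² + (+0.61289)² + (+0.57189)² + (−1.51711)² + (+0.44289)² + (+1.08789)² + (+0.63489)² + (−1.62611)² + (−0.72911)² = 8.23526
Variance = 8.23526 / 9 = 0.91503
SE* = √0.91503

SE* = 0.9566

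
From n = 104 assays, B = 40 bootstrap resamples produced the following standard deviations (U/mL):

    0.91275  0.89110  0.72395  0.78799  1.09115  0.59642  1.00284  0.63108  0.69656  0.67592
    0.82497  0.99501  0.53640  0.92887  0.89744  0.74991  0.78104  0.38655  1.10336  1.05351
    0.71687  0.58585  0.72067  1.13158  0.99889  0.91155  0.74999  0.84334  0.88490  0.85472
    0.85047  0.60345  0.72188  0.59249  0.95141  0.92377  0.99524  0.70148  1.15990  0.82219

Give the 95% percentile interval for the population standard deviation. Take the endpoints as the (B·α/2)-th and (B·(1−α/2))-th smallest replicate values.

(0.38655, 1.13158)

Sorted replicates: 0.38655, 0.53640, 0.58585, 0.59249, 0.59642, 0.60345, 0.63108, 0.67592, 0.69656, 0.70148, 0.71687, 0.72067, 0.72188, 0.72395, 0.74991, 0.74999, 0.78104, 0.78799, 0.82219, 0.82497, 0.84334, 0.85047, 0.85472, 0.88490, 0.89110, 0.89744, 0.91155, 0.91275, 0.92377, 0.92887, 0.95141, 0.99501, 0.99524, 0.99889, 1.00284, 1.05351, 1.09115, 1.10336, 1.13158, 1.15990
α = 0.05; lower rank = 40 × 0.025 = 1; upper rank = 40 × 0.975 = 39.
The 1st smallest replicate is 0.38655; the 39th is 1.13158.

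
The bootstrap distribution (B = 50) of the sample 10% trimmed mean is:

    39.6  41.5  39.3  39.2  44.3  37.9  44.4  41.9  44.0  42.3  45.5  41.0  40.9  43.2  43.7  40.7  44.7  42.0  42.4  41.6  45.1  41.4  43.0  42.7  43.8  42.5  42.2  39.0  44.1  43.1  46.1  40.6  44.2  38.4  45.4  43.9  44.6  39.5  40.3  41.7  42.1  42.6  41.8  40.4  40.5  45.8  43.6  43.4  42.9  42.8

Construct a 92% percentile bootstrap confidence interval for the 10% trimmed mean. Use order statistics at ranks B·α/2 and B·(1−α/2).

(38.4, 45.5)

Sorted replicates: 37.9, 38.4, 39.0, 39.2, 39.3, 39.5, 39.6, 40.3, 40.4, 40.5, 40.6, 40.7, 40.9, 41.0, 41.4, 41.5, 41.6, 41.7, 41.8, 41.9, 42.0, 42.1, 42.2, 42.3, 42.4, 42.5, 42.6, 42.7, 42.8, 42.9, 43.0, 43.1, 43.2, 43.4, 43.6, 43.7, 43.8, 43.9, 44.0, 44.1, 44.2, 44.3, 44.4, 44.6, 44.7, 45.1, 45.4, 45.5, 45.8, 46.1
α = 0.08; lower rank = 50 × 0.040 = 2; upper rank = 50 × 0.960 = 48.
The 2nd smallest replicate is 38.4; the 48th is 45.5.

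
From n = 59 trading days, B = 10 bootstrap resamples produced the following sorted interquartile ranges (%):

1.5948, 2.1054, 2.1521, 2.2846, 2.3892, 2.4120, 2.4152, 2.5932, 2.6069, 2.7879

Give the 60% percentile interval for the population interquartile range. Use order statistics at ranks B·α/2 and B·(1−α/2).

α = 0.40; lower rank = 10 × 0.200 = 2; upper rank = 10 × 0.800 = 8.
The 2nd smallest replicate is 2.1054; the 8th is 2.5932.

(2.1054, 2.5932)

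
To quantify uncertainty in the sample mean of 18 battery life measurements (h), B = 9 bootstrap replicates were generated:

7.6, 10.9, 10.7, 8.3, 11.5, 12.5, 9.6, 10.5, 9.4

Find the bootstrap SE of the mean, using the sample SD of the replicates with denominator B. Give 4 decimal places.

SE* = 1.4571

Bootstrap SE is the standard deviation of the 9 replicate means.
Mean of replicates: (7.6 + 10.9 + 10.7 + 8.3 + 11.5 + 12.5 + 9.6 + 10.5 + 9.4) / 9 = 91.00000 / 9 = 10.11111
Sum of squared deviations: (−2.51111)² + (+0.78889)² + (+0.58889)² + (−1.81111)² + (+1.38889)² + (+2.38889)² + (−0.51111)² + (+0.38889)² + (−0.71111)² = 19.10889
Variance = 19.10889 / 9 = 2.12321
SE* = √2.12321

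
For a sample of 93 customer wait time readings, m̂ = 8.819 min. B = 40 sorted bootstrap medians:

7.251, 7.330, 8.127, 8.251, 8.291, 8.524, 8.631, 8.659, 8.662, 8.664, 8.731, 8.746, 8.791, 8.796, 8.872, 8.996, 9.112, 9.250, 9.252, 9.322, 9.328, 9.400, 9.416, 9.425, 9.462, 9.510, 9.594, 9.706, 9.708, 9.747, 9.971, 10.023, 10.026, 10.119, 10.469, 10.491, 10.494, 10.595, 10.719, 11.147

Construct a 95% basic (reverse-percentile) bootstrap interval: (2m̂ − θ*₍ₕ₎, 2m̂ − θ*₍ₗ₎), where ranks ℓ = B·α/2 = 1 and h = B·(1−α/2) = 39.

Percentile endpoints at ranks 1 and 39: θ*₍1₎ = 7.251, θ*₍39₎ = 10.719.
Basic interval reflects these around m̂:
  lower = 2 × 8.819 − 10.719 = 6.919
  upper = 2 × 8.819 − 7.251 = 10.387

(6.919, 10.387)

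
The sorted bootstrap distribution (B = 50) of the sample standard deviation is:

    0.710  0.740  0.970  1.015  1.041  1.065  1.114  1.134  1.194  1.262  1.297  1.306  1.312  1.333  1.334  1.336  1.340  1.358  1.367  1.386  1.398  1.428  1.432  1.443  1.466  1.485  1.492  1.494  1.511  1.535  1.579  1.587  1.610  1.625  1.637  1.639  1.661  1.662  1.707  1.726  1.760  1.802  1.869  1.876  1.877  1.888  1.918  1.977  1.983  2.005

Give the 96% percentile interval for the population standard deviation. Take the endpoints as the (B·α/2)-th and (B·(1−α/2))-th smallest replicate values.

α = 0.04; lower rank = 50 × 0.020 = 1; upper rank = 50 × 0.980 = 49.
The 1st smallest replicate is 0.710; the 49th is 1.983.

(0.710, 1.983)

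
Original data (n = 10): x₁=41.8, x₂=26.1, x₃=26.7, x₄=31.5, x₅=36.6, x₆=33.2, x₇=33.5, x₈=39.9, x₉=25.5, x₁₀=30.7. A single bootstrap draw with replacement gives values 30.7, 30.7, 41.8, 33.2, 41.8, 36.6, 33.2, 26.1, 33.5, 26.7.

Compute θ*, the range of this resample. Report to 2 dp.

Range = 41.8 − 26.1 = 15.70

θ* = 15.70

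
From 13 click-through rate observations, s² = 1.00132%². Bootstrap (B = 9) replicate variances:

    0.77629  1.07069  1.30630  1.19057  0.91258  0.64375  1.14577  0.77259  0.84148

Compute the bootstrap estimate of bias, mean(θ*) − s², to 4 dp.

bias = −0.0391

mean(θ*) = (0.77629 + 1.07069 + 1.30630 + 1.19057 + 0.91258 + 0.64375 + 1.14577 + 0.77259 + 0.84148) / 9 = 0.96222
bias = 0.96222 − 1.00132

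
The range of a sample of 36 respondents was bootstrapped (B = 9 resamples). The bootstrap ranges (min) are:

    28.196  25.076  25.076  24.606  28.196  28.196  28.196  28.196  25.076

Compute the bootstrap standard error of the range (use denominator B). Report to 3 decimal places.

SE* = 1.614

Bootstrap SE is the standard deviation of the 9 replicate ranges.
Mean of replicates: (28.196 + 25.076 + 25.076 + 24.606 + 28.196 + 28.196 + 28.196 + 28.196 + 25.076) / 9 = 240.8140 / 9 = 26.7571
Sum of squared deviations: (+1.4389)² + (−1.6811)² + (−1.6811)² + (−2.1511)² + (+1.4389)² + (+1.4389)² + (+1.4389)² + (+1.4389)² + (−1.6811)² = 23.4577
Variance = 23.4577 / 9 = 2.6064
SE* = √2.6064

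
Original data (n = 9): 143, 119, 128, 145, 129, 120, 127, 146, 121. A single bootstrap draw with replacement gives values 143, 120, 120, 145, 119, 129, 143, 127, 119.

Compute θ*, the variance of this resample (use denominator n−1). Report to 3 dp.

θ* = 126.528

Mean = 129.4444; sum of squared deviations = 1012.2222
s² = 1012.2222 / 8 = 126.5278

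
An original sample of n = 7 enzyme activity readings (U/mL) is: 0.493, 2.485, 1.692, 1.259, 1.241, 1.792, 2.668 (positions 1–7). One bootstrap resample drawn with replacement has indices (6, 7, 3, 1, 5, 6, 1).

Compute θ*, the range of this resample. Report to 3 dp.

Resample values: 1.792, 2.668, 1.692, 0.493, 1.241, 1.792, 0.493.
Range = 2.668 − 0.493 = 2.175

θ* = 2.175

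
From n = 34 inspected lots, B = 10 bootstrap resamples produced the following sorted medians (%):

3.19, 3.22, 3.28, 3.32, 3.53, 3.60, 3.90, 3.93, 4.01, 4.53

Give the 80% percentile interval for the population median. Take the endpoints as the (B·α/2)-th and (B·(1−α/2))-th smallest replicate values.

(3.19, 4.01)

α = 0.20; lower rank = 10 × 0.100 = 1; upper rank = 10 × 0.900 = 9.
The 1st smallest replicate is 3.19; the 9th is 4.01.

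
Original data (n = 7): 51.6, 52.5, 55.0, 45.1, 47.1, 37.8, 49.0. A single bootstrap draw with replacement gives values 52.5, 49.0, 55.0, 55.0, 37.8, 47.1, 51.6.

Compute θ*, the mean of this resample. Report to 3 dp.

θ* = 49.714

Mean = (52.5 + 49.0 + 55.0 + 55.0 + 37.8 + 47.1 + 51.6) / 7 = 348.00 / 7 = 49.714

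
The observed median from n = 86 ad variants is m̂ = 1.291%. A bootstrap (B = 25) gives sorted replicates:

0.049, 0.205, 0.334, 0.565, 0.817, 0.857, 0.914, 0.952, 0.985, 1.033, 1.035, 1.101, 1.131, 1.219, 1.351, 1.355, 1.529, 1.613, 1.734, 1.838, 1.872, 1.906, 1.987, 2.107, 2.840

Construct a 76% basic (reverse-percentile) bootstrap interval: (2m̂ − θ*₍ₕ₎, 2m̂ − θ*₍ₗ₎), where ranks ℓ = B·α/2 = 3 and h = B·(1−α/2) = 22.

(0.676, 2.248)

Percentile endpoints at ranks 3 and 22: θ*₍3₎ = 0.334, θ*₍22₎ = 1.906.
Basic interval reflects these around m̂:
  lower = 2 × 1.291 − 1.906 = 0.676
  upper = 2 × 1.291 − 0.334 = 2.248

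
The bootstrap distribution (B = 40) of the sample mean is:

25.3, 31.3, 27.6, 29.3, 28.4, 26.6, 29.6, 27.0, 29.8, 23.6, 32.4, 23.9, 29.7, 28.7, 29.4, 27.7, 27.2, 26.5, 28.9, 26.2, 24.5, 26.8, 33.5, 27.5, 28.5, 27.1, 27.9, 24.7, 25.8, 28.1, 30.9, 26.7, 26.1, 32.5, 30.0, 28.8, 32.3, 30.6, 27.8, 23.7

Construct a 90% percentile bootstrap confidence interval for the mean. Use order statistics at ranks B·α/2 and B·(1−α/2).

Sorted replicates: 23.6, 23.7, 23.9, 24.5, 24.7, 25.3, 25.8, 26.1, 26.2, 26.5, 26.6, 26.7, 26.8, 27.0, 27.1, 27.2, 27.5, 27.6, 27.7, 27.8, 27.9, 28.1, 28.4, 28.5, 28.7, 28.8, 28.9, 29.3, 29.4, 29.6, 29.7, 29.8, 30.0, 30.6, 30.9, 31.3, 32.3, 32.4, 32.5, 33.5
α = 0.10; lower rank = 40 × 0.050 = 2; upper rank = 40 × 0.950 = 38.
The 2nd smallest replicate is 23.7; the 38th is 32.4.

(23.7, 32.4)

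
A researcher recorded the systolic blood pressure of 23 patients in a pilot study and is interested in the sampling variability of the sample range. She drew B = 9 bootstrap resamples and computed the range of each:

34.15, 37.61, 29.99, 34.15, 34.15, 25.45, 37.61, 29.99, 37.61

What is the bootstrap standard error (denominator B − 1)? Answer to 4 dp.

SE* = 4.2029

Bootstrap SE is the standard deviation of the 9 replicate ranges.
Mean of replicates: (34.15 + 37.61 + 29.99 + 34.15 + 34.15 + 25.45 + 37.61 + 29.99 + 37.61) / 9 = 300.71000 / 9 = 33.41222
Sum of squared deviations: (+0.73778)² + (+4.19778)² + (−3.42222)² + (+0.73778)² + (+0.73778)² + (−7.96222)² + (+4.19778)² + (−3.42222)² + (+4.19778)² = 141.31716
Variance = 141.31716 / 8 = 17.66464
SE* = √17.66464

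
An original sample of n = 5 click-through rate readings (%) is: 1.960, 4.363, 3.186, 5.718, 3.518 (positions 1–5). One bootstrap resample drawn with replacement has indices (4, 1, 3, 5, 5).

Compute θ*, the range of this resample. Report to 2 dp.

θ* = 3.76

Resample values: 5.718, 1.960, 3.186, 3.518, 3.518.
Range = 5.718 − 1.960 = 3.76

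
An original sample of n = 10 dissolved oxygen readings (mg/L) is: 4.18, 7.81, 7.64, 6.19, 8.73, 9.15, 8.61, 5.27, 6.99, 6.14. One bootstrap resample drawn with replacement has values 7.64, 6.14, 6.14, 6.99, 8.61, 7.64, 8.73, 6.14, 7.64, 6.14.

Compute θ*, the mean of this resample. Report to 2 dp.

θ* = 7.18

Mean = (7.64 + 6.14 + 6.14 + 6.99 + 8.61 + 7.64 + 8.73 + 6.14 + 7.64 + 6.14) / 10 = 71.810 / 10 = 7.18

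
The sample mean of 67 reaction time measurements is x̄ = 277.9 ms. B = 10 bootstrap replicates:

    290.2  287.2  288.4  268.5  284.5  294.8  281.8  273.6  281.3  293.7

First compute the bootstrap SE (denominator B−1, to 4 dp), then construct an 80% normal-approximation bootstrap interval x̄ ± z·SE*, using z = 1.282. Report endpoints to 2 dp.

(267.11, 288.69)

Mean of replicates = 284.4000; sum of squared deviations = 637.9600; SE* = √(637.9600/9) = 8.4193
Margin = 1.282 × 8.4193 = 10.794
Interval: 277.9 ± 10.794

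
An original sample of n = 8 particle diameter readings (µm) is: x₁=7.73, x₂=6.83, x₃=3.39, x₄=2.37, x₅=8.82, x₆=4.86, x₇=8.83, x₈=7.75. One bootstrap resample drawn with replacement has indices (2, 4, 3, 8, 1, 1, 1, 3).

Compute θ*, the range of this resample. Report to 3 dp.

Resample values: 6.83, 2.37, 3.39, 7.75, 7.73, 7.73, 7.73, 3.39.
Range = 7.75 − 2.37 = 5.380

θ* = 5.380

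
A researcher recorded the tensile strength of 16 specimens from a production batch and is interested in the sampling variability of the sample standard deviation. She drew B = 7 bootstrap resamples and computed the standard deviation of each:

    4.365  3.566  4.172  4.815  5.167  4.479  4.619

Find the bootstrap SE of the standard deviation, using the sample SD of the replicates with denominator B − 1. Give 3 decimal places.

SE* = 0.507

Bootstrap SE is the standard deviation of the 7 replicate standard deviations.
Mean of replicates: (4.365 + 3.566 + 4.172 + 4.815 + 5.167 + 4.479 + 4.619) / 7 = 31.1830 / 7 = 4.4547
Sum of squared deviations: (−0.0897)² + (−0.8887)² + (−0.2827)² + (+0.3603)² + (+0.7123)² + (+0.0243)² + (+0.1643)² = 1.5425
Variance = 1.5425 / 6 = 0.2571
SE* = √0.2571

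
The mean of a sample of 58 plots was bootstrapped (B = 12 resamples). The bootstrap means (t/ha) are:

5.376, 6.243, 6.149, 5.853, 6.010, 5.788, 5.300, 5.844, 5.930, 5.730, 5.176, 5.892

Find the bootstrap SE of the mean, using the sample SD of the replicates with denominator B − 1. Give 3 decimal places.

SE* = 0.331

Bootstrap SE is the standard deviation of the 12 replicate means.
Mean of replicates: (5.376 + 6.243 + 6.149 + 5.853 + 6.010 + 5.788 + 5.300 + 5.844 + 5.930 + 5.730 + 5.176 + 5.892) / 12 = 69.29100 / 12 = 5.77425
Sum of squared deviations: (−0.39825)² + (+0.46875)² + (+0.37475)² + (+0.07875)² + (+0.23575)² + (+0.01375)² + (−0.47425)² + (+0.06975)² + (+0.15575)² + (−0.04425)² + (−0.59825)² + (+0.11775)² = 1.20850
Variance = 1.20850 / 11 = 0.10986
SE* = √0.10986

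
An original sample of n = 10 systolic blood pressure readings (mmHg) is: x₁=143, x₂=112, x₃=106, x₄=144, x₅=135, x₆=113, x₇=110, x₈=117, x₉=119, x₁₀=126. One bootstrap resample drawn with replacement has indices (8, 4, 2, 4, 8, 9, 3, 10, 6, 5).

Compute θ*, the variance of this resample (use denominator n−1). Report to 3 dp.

Resample values: 117, 144, 112, 144, 117, 119, 106, 126, 113, 135.
Mean = 123.3000; sum of squared deviations = 1632.1000
s² = 1632.1000 / 9 = 181.3444

θ* = 181.344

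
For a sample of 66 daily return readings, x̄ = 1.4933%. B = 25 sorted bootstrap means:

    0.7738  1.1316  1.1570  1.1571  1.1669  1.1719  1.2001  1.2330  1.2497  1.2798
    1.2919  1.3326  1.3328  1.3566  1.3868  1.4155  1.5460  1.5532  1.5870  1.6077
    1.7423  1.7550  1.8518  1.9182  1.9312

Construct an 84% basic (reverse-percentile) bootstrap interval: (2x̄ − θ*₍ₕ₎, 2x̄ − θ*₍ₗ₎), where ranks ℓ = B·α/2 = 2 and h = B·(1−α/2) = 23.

(1.1348, 1.8550)

Percentile endpoints at ranks 2 and 23: θ*₍2₎ = 1.1316, θ*₍23₎ = 1.8518.
Basic interval reflects these around x̄:
  lower = 2 × 1.4933 − 1.8518 = 1.1348
  upper = 2 × 1.4933 − 1.1316 = 1.8550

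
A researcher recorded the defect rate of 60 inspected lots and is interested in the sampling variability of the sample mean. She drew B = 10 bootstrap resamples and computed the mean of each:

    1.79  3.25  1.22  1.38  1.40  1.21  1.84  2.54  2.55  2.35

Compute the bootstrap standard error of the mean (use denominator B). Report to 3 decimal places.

SE* = 0.656

Bootstrap SE is the standard deviation of the 10 replicate means.
Mean of replicates: (1.79 + 3.25 + 1.22 + 1.38 + 1.40 + 1.21 + 1.84 + 2.54 + 2.55 + 2.35) / 10 = 19.5300 / 10 = 1.9530
Sum of squared deviations: (−0.1630)² + (+1.2970)² + (−0.7330)² + (−0.5730)² + (−0.5530)² + (−0.7430)² + (−0.1130)² + (+0.5870)² + (+0.5970)² + (+0.3970)² = 4.3036
Variance = 4.3036 / 10 = 0.4304
SE* = √0.4304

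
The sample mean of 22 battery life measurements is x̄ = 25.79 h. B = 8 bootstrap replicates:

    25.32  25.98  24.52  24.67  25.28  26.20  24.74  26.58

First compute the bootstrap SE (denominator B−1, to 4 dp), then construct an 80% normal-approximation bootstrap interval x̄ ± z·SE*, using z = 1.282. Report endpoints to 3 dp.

Mean of replicates = 25.4112; sum of squared deviations = 4.1315; SE* = √(4.1315/7) = 0.7683
Margin = 1.282 × 0.7683 = 0.9850
Interval: 25.79 ± 0.9850

(24.805, 26.775)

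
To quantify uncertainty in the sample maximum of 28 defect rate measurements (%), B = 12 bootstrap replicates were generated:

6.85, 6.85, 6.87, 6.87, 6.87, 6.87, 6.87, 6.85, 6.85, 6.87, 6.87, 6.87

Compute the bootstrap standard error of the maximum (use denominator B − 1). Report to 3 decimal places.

Bootstrap SE is the standard deviation of the 12 replicate maximums.
Mean of replicates: (6.85 + 6.85 + 6.87 + 6.87 + 6.87 + 6.87 + 6.87 + 6.85 + 6.85 + 6.87 + 6.87 + 6.87) / 12 = 82.3600 / 12 = 6.8633
Sum of squared deviations: (−0.0133)² + (−0.0133)² + (+0.0067)² + (+0.0067)² + (+0.0067)² + (+0.0067)² + (+0.0067)² + (−0.0133)² + (−0.0133)² + (+0.0067)² + (+0.0067)² + (+0.0067)² = 0.0011
Variance = 0.0011 / 11 = 0.0001
SE* = √0.0001

SE* = 0.010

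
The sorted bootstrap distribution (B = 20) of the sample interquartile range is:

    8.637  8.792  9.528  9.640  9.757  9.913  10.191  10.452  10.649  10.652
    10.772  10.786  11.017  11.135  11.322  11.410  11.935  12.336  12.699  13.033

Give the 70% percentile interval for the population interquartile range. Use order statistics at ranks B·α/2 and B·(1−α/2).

(9.528, 11.935)

α = 0.30; lower rank = 20 × 0.150 = 3; upper rank = 20 × 0.850 = 17.
The 3rd smallest replicate is 9.528; the 17th is 11.935.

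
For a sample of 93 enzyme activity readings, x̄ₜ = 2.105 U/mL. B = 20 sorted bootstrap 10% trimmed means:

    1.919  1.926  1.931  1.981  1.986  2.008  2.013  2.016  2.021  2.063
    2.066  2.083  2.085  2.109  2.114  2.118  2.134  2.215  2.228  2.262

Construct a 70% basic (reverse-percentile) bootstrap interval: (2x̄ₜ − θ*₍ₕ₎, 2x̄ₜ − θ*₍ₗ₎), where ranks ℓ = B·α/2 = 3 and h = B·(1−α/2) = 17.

(2.076, 2.279)

Percentile endpoints at ranks 3 and 17: θ*₍3₎ = 1.931, θ*₍17₎ = 2.134.
Basic interval reflects these around x̄ₜ:
  lower = 2 × 2.105 − 2.134 = 2.076
  upper = 2 × 2.105 − 1.931 = 2.279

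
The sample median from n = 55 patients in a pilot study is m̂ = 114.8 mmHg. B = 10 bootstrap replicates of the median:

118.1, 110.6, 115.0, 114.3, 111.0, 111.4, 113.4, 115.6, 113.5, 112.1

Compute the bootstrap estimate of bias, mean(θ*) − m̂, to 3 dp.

mean(θ*) = (118.1 + 110.6 + 115.0 + 114.3 + 111.0 + 111.4 + 113.4 + 115.6 + 113.5 + 112.1) / 10 = 113.5000
bias = 113.5000 − 114.8

bias = −1.300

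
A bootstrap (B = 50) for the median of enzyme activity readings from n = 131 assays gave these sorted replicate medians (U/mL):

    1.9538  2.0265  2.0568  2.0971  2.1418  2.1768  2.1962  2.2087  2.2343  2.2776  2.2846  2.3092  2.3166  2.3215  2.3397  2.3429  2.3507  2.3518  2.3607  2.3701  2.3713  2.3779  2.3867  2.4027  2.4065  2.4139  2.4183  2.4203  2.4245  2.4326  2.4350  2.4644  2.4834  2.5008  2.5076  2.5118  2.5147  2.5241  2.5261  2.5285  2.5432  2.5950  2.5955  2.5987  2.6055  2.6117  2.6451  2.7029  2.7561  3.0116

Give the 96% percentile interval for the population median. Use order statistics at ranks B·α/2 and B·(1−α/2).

(1.9538, 2.7561)

α = 0.04; lower rank = 50 × 0.020 = 1; upper rank = 50 × 0.980 = 49.
The 1st smallest replicate is 1.9538; the 49th is 2.7561.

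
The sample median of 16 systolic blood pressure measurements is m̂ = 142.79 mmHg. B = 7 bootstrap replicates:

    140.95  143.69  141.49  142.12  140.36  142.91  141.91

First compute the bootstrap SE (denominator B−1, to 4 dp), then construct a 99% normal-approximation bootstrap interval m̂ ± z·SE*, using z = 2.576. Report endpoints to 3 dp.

Mean of replicates = 141.9186; sum of squared deviations = 7.7125; SE* = √(7.7125/6) = 1.1338
Margin = 2.576 × 1.1338 = 2.9207
Interval: 142.79 ± 2.9207

(139.869, 145.711)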